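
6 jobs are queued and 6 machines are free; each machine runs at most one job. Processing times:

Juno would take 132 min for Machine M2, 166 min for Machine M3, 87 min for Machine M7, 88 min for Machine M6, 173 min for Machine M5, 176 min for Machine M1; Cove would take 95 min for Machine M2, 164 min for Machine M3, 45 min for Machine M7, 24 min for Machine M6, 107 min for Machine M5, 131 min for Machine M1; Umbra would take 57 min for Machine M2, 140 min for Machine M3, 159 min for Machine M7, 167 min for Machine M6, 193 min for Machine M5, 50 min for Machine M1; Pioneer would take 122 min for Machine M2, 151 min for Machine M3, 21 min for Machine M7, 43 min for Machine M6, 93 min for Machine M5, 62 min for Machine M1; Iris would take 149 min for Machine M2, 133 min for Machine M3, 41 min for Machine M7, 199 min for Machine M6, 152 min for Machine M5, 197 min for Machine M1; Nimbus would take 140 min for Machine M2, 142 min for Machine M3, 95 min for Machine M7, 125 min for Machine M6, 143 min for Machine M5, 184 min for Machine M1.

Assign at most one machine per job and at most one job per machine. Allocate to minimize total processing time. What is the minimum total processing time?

Optimal: Juno→Machine M2 (132 min), Cove→Machine M6 (24 min), Umbra→Machine M1 (50 min), Pioneer→Machine M5 (93 min), Iris→Machine M7 (41 min), Nimbus→Machine M3 (142 min) — total 132+24+50+93+41+142 = 482 min.
Row-greedy (each job in turn takes its cheapest remaining machine) gives 527 min, worse by 45.
Next-best assignment: Juno→Machine M3, Cove→Machine M6, Umbra→Machine M2, Pioneer→Machine M1, Iris→Machine M7, Nimbus→Machine M5 = 493 min.
Swapping Nimbus↔Iris (Nimbus→Machine M7 95 min, Iris→Machine M3 133 min) adds 45.

Minimum total: 482 min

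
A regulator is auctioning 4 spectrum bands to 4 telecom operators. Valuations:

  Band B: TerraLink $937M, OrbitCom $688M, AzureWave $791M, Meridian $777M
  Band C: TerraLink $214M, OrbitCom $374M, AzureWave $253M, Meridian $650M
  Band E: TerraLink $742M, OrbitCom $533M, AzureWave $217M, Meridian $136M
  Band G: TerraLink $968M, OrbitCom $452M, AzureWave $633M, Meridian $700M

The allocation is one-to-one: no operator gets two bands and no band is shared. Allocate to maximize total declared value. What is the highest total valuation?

Maximum total: $2942M

This is the linear assignment problem.
Optimal: TerraLink→Band G ($968M), OrbitCom→Band E ($533M), AzureWave→Band B ($791M), Meridian→Band C ($650M) — total 968+533+791+650 = $2942M.
Row-greedy (each operator in turn takes its best remaining band) gives $2045M, worse by 897.
Next-best assignment: TerraLink→Band B, OrbitCom→Band E, AzureWave→Band G, Meridian→Band C = $2753M.
Swapping Meridian↔AzureWave (Meridian→Band B $777M, AzureWave→Band C $253M) loses 411.
Checked against all permutations: $2942M is optimal.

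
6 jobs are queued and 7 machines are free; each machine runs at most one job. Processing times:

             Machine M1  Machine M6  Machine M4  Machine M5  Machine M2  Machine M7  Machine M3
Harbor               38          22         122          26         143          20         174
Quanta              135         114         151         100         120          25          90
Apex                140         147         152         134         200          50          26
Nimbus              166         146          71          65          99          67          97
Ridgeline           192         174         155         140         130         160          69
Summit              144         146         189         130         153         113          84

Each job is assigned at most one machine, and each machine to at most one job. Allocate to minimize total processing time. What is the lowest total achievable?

Minimum total: 404 min

Optimal: Harbor→Machine M6 (22 min), Quanta→Machine M7 (25 min), Apex→Machine M3 (26 min), Nimbus→Machine M4 (71 min), Ridgeline→Machine M2 (130 min), Summit→Machine M5 (130 min) — total 22+25+26+71+130+130 = 404 min.
Min-entry greedy (repeatedly take the single cheapest remaining cell) gives 499 min, worse by 95.
Next-best assignment: Harbor→Machine M6, Quanta→Machine M7, Apex→Machine M3, Nimbus→Machine M5, Ridgeline→Machine M2, Summit→Machine M1 = 412 min.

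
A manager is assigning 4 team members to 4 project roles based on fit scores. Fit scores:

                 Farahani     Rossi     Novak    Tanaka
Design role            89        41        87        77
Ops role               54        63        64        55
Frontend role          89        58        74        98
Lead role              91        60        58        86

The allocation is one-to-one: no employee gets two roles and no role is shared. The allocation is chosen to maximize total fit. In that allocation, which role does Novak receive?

Novak receives Design role.

Treat this as an assignment problem: match each employee to one role.
Optimal: Farahani→Lead role (91 pts), Rossi→Ops role (63 pts), Novak→Design role (87 pts), Tanaka→Frontend role (98 pts) — total 91+63+87+98 = 339 pts.
Swapping Farahani↔Novak (Farahani→Design role 89 pts, Novak→Lead role 58 pts) loses 31.
No other one-to-one assignment exceeds 339 pts.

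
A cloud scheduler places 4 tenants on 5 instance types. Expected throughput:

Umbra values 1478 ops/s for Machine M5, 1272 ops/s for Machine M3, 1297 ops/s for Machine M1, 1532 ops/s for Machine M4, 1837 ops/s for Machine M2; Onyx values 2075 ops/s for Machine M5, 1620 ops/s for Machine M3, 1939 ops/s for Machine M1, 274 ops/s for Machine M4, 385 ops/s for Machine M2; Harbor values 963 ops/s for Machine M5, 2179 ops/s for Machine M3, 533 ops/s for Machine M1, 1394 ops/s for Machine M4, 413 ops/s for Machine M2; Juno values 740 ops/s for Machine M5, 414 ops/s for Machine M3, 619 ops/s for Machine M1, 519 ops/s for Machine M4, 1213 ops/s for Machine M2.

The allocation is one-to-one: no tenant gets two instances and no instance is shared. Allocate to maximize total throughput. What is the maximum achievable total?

Optimal: Umbra→Machine M4 (1532 ops/s), Onyx→Machine M5 (2075 ops/s), Harbor→Machine M3 (2179 ops/s), Juno→Machine M2 (1213 ops/s) — total 1532+2075+2179+1213 = 6999 ops/s.
Next-best assignment: Umbra→Machine M4, Onyx→Machine M1, Harbor→Machine M3, Juno→Machine M2 = 6863 ops/s.
Checked against all permutations: 6999 ops/s is optimal.

Max total: 6999 ops/s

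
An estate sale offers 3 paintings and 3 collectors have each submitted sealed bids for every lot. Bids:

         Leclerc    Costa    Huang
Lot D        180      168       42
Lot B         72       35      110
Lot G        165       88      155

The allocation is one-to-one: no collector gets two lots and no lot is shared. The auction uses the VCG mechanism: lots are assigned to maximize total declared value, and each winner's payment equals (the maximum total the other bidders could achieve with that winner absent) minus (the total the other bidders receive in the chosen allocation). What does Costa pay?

Efficient allocation: Leclerc→Lot G ($165), Costa→Lot D ($168), Huang→Lot B ($110); total welfare W = $443.
Costa receives Lot D at value $168, so the others get W − 168 = $275.
Without Costa: best allocation of the remaining 2 bidders over all 3 lots is Leclerc→Lot D ($180), Huang→Lot G ($155), total $335.
VCG payment = (others' best without Costa) − (others' welfare with Costa) = 335 − 275 = $60.

Costa pays $60.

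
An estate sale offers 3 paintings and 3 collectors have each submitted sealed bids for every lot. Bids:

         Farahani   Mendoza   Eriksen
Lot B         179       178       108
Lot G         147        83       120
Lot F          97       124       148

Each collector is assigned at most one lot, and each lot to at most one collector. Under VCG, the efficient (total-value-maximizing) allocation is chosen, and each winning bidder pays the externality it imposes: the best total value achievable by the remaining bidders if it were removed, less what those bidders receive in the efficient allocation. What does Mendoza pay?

Efficient allocation: Farahani→Lot G ($147), Mendoza→Lot B ($178), Eriksen→Lot F ($148); total welfare W = $473.
Mendoza receives Lot B at value $178, so the others get W − 178 = $295.
Without Mendoza: best allocation of the remaining 2 bidders over all 3 lots is Farahani→Lot B ($179), Eriksen→Lot F ($148), total $327.
VCG payment = (others' best without Mendoza) − (others' welfare with Mendoza) = 327 − 295 = $32.

Mendoza pays $32.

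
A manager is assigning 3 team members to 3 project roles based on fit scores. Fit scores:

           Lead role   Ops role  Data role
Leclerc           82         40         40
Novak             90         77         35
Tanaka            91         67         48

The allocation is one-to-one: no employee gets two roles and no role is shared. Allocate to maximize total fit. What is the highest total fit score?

Maximum total: 208 pts

Optimal: Leclerc→Data role (40 pts), Novak→Ops role (77 pts), Tanaka→Lead role (91 pts) — total 40+77+91 = 208 pts.
Row-greedy (each employee in turn takes its best remaining role) gives 207 pts, worse by 1.
Next-best assignment: Leclerc→Lead role, Novak→Ops role, Tanaka→Data role = 207 pts.
Swapping Tanaka↔Leclerc (Tanaka→Data role 48 pts, Leclerc→Lead role 82 pts) loses 1.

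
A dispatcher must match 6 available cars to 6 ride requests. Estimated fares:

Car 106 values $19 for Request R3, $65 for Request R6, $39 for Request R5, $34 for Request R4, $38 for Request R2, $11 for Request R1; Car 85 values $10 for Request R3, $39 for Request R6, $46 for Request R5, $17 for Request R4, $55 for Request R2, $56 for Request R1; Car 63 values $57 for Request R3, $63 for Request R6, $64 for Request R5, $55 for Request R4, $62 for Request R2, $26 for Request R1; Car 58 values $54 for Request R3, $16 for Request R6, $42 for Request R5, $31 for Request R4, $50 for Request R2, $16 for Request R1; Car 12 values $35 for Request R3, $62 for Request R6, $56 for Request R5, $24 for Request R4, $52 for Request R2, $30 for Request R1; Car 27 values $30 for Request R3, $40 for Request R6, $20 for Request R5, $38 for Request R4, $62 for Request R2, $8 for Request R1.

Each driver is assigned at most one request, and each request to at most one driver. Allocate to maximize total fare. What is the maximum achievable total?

Max total: $348

Treat this as an assignment problem: match each driver to one request.
Optimal: Car 106→Request R6 ($65), Car 85→Request R1 ($56), Car 63→Request R4 ($55), Car 58→Request R3 ($54), Car 12→Request R5 ($56), Car 27→Request R2 ($62) — total 65+56+55+54+56+62 = $348.
Row-greedy (each driver in turn takes its best remaining request) gives $329, worse by 19.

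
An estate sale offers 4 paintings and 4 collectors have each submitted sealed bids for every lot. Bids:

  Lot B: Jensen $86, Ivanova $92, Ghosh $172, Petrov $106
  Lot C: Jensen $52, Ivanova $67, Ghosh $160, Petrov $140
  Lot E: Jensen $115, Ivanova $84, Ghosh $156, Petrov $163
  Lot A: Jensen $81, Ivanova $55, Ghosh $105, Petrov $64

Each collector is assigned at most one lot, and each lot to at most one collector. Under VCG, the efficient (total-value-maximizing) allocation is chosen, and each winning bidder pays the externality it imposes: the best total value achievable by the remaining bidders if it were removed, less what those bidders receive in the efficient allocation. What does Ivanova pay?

Ivanova pays $23.

Efficient allocation: Jensen→Lot A ($81), Ivanova→Lot B ($92), Ghosh→Lot C ($160), Petrov→Lot E ($163); total welfare W = $496.
Ivanova receives Lot B at value $92, so the others get W − 92 = $404.
Without Ivanova: best allocation of the remaining 3 bidders over all 4 lots is Jensen→Lot E ($115), Ghosh→Lot B ($172), Petrov→Lot C ($140), total $427.
VCG payment = (others' best without Ivanova) − (others' welfare with Ivanova) = 427 − 404 = $23.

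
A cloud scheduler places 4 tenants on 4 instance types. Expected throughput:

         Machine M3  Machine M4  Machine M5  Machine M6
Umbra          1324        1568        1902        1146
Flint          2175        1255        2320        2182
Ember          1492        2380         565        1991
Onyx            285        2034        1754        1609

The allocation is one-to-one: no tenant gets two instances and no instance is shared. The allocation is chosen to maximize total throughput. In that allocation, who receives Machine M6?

Optimal: Umbra→Machine M5 (1902 ops/s), Flint→Machine M3 (2175 ops/s), Ember→Machine M6 (1991 ops/s), Onyx→Machine M4 (2034 ops/s) — total 1902+2175+1991+2034 = 8102 ops/s.
Row-greedy (each tenant in turn takes its best remaining instance) gives 6749 ops/s, worse by 1353.
Checked against all permutations: 8102 ops/s is optimal.
Ember's own top instance is Machine M4 (2380 ops/s), but forcing Ember→Machine M4 and reassigning the rest optimally gives only 8066 ops/s — worse by 36.

Ember receives Machine M6.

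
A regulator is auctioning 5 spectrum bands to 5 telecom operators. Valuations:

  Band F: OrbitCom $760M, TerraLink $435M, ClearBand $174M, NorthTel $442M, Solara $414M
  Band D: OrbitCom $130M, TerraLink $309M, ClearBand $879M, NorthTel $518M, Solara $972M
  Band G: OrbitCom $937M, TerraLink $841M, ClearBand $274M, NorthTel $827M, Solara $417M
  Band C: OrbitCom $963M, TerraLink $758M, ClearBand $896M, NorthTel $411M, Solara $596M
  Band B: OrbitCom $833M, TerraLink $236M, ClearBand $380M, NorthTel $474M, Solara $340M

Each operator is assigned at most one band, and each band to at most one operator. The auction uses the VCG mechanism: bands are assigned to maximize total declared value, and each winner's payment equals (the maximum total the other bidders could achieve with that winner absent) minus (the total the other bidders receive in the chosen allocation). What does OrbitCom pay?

Efficient allocation: OrbitCom→Band B ($833M), TerraLink→Band G ($841M), ClearBand→Band C ($896M), NorthTel→Band F ($442M), Solara→Band D ($972M); total welfare W = $3984M.
OrbitCom receives Band B at value $833M, so the others get W − 833 = $3151M.
Without OrbitCom: best allocation of the remaining 4 bidders over all 5 bands is TerraLink→Band G ($841M), ClearBand→Band C ($896M), NorthTel→Band B ($474M), Solara→Band D ($972M), total $3183M.
VCG payment = (others' best without OrbitCom) − (others' welfare with OrbitCom) = 3183 − 3151 = $32M.

OrbitCom pays $32M.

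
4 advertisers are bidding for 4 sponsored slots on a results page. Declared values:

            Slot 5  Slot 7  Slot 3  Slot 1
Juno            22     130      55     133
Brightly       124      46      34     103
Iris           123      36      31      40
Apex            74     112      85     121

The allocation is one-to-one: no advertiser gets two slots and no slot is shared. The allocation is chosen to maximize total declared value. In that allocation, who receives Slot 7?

Juno receives Slot 7.

Optimal: Juno→Slot 7 ($130), Brightly→Slot 1 ($103), Iris→Slot 5 ($123), Apex→Slot 3 ($85) — total 130+103+123+85 = $441.
Column-greedy (each slot in turn goes to its best remaining advertiser) gives $379, worse by 62.
Next-best assignment: Juno→Slot 7, Brightly→Slot 3, Iris→Slot 5, Apex→Slot 1 = $408.
Every other assignment is strictly worse.
Juno's own top slot is Slot 1 ($133), but forcing Juno→Slot 1 and reassigning the rest optimally gives only $402 — worse by 39.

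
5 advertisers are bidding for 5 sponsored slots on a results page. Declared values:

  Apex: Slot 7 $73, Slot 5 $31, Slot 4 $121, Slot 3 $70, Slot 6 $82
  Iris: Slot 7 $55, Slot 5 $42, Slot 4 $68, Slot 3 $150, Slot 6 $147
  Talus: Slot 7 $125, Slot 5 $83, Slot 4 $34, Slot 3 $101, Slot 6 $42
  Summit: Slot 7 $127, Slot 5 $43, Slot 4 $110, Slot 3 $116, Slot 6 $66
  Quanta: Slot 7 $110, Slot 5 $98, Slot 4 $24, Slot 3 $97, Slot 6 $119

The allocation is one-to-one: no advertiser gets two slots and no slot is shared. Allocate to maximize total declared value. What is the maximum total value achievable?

Treat this as an assignment problem: match each advertiser to one slot.
Optimal: Apex→Slot 4 ($121), Iris→Slot 6 ($147), Talus→Slot 7 ($125), Summit→Slot 3 ($116), Quanta→Slot 5 ($98) — total 121+147+125+116+98 = $607.
Max-entry greedy (repeatedly take the single best remaining cell) gives $600, worse by 7.

Max total: $607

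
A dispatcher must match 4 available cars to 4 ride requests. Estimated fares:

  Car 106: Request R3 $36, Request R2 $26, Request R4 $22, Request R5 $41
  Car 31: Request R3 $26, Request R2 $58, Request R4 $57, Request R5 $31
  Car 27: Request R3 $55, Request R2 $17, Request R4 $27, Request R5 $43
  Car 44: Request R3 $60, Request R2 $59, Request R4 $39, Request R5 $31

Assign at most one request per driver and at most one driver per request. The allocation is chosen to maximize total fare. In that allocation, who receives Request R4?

Optimal: Car 106→Request R5 ($41), Car 31→Request R4 ($57), Car 27→Request R3 ($55), Car 44→Request R2 ($59) — total 41+57+55+59 = $212.
Car 31's own top request is Request R2 ($58), but forcing Car 31→Request R2 and reassigning the rest optimally gives only $193 — worse by 19.

Car 31 receives Request R4.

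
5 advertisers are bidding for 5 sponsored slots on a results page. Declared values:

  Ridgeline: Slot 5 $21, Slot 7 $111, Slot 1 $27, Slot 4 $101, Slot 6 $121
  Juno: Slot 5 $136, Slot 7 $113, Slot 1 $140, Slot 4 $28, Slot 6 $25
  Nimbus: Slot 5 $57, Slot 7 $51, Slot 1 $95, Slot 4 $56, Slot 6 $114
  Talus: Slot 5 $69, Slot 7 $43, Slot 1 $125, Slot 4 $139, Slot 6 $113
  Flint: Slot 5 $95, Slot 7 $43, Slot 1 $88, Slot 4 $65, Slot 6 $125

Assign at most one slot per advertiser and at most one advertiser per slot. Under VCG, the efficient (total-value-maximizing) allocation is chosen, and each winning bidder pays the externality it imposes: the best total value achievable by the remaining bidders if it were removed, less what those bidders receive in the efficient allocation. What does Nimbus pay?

Efficient allocation: Ridgeline→Slot 7 ($111), Juno→Slot 5 ($136), Nimbus→Slot 1 ($95), Talus→Slot 4 ($139), Flint→Slot 6 ($125); total welfare W = $606.
Nimbus receives Slot 1 at value $95, so the others get W − 95 = $511.
Without Nimbus: best allocation of the remaining 4 bidders over all 5 slots is Ridgeline→Slot 7 ($111), Juno→Slot 1 ($140), Talus→Slot 4 ($139), Flint→Slot 6 ($125), total $515.
VCG payment = (others' best without Nimbus) − (others' welfare with Nimbus) = 515 − 511 = $4.

Nimbus pays $4.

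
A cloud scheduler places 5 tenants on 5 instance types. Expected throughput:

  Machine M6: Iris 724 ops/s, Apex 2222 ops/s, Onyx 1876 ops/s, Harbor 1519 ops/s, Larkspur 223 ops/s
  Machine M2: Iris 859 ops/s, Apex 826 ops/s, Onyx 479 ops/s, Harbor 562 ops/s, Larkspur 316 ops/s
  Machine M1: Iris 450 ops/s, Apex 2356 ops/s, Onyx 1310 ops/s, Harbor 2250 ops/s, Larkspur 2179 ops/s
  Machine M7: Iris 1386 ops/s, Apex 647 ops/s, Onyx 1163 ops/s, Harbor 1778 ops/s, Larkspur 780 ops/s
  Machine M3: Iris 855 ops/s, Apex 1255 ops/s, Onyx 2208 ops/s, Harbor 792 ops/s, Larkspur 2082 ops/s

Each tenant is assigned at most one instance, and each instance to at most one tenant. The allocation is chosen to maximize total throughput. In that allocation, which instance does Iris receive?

This is a one-to-one assignment (maximum-weight bipartite matching).
Optimal: Iris→Machine M2 (859 ops/s), Apex→Machine M6 (2222 ops/s), Onyx→Machine M3 (2208 ops/s), Harbor→Machine M7 (1778 ops/s), Larkspur→Machine M1 (2179 ops/s) — total 859+2222+2208+1778+2179 = 9246 ops/s.
Swapping Onyx↔Apex (Onyx→Machine M6 1876 ops/s, Apex→Machine M3 1255 ops/s) loses 1299.
No other one-to-one assignment exceeds 9246 ops/s.
Iris's own top instance is Machine M7 (1386 ops/s), but forcing Iris→Machine M7 and reassigning the rest optimally gives only 8557 ops/s — worse by 689.

Iris receives Machine M2.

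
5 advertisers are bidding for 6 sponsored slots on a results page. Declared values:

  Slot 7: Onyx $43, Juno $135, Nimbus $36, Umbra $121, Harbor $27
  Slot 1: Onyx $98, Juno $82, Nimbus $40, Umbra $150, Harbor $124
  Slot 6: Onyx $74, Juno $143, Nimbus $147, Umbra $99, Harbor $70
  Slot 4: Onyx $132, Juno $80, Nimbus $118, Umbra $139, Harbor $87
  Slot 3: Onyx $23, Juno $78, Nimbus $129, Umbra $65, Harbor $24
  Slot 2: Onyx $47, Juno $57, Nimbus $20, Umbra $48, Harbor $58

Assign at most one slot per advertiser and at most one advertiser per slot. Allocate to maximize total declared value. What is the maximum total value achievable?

Optimal: Onyx→Slot 4 ($132), Juno→Slot 6 ($143), Nimbus→Slot 3 ($129), Umbra→Slot 7 ($121), Harbor→Slot 1 ($124) — total 132+143+129+121+124 = $649.
Column-greedy (each slot in turn goes to its best remaining advertiser) gives $588, worse by 61.
Next-best assignment: Onyx→Slot 4, Juno→Slot 7, Nimbus→Slot 6, Umbra→Slot 1, Harbor→Slot 2 = $622.
Swapping Onyx↔Umbra (Onyx→Slot 7 $43, Umbra→Slot 4 $139) loses 71.
Checked against all permutations: $649 is optimal.

Maximum total: $649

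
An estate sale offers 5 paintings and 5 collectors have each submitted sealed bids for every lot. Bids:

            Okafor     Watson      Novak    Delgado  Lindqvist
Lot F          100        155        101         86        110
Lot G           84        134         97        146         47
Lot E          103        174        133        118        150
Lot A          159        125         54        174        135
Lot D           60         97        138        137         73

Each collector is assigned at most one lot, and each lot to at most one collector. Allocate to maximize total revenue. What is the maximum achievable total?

Optimal: Okafor→Lot A ($159), Watson→Lot F ($155), Novak→Lot D ($138), Delgado→Lot G ($146), Lindqvist→Lot E ($150) — total 159+155+138+146+150 = $748.
Row-greedy (each collector in turn takes its best remaining lot) gives $727, worse by 21.
Next-best assignment: Okafor→Lot A, Watson→Lot E, Novak→Lot D, Delgado→Lot G, Lindqvist→Lot F = $727.
Checked against all permutations: $748 is optimal.

Maximum total: $748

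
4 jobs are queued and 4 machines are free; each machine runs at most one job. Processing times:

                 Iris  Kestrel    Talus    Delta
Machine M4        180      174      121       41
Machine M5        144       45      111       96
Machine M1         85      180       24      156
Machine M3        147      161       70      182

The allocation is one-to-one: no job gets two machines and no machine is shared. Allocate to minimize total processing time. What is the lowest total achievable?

Minimum total: 241 min

Treat this as an assignment problem: match each job to one machine.
Optimal: Iris→Machine M1 (85 min), Kestrel→Machine M5 (45 min), Talus→Machine M3 (70 min), Delta→Machine M4 (41 min) — total 85+45+70+41 = 241 min.
Column-greedy (each machine in turn goes to its cheapest remaining job) gives 257 min, worse by 16.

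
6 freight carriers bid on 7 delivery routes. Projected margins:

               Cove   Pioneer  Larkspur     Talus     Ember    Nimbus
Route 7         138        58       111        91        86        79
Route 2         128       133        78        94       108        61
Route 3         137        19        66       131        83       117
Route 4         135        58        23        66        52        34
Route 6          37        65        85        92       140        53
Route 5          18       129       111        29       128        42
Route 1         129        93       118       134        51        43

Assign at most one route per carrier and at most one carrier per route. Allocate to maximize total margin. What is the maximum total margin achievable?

Max total: $773k

Treat this as an assignment problem: match each carrier to one route.
Optimal: Cove→Route 7 ($138k), Pioneer→Route 2 ($133k), Larkspur→Route 5 ($111k), Talus→Route 1 ($134k), Ember→Route 6 ($140k), Nimbus→Route 3 ($117k) — total 138+133+111+134+140+117 = $773k.
Column-greedy (each route in turn goes to its best remaining carrier) gives $581k, worse by 192.
Next-best assignment: Cove→Route 4, Pioneer→Route 2, Larkspur→Route 7, Talus→Route 1, Ember→Route 6, Nimbus→Route 3 = $770k.
Swapping Nimbus↔Larkspur (Nimbus→Route 5 $42k, Larkspur→Route 3 $66k) loses 120.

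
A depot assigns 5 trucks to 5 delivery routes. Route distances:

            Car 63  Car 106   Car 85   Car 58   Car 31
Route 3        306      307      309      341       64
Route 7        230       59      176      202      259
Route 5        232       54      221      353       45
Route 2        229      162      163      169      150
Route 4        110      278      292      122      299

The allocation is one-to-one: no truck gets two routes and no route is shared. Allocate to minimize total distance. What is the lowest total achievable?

Treat this as an assignment problem: match each truck to one route.
Optimal: Car 63→Route 4 (110 km), Car 106→Route 5 (54 km), Car 85→Route 7 (176 km), Car 58→Route 2 (169 km), Car 31→Route 3 (64 km) — total 110+54+176+169+64 = 573 km.
Row-greedy (each truck in turn takes its cheapest remaining route) gives 593 km, worse by 20.
Next-best assignment: Car 63→Route 4, Car 106→Route 5, Car 85→Route 2, Car 58→Route 7, Car 31→Route 3 = 593 km.

Minimum total: 573 km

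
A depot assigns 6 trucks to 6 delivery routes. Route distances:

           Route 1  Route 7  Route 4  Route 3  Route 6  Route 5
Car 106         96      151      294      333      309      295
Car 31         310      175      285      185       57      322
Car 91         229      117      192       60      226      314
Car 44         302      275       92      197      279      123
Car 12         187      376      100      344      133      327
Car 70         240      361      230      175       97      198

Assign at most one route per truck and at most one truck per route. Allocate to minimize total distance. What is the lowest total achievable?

Optimal: Car 106→Route 1 (96 km), Car 31→Route 7 (175 km), Car 91→Route 3 (60 km), Car 44→Route 5 (123 km), Car 12→Route 4 (100 km), Car 70→Route 6 (97 km) — total 96+175+60+123+100+97 = 651 km.
Checked against all permutations: 651 km is optimal.

Minimum total: 651 km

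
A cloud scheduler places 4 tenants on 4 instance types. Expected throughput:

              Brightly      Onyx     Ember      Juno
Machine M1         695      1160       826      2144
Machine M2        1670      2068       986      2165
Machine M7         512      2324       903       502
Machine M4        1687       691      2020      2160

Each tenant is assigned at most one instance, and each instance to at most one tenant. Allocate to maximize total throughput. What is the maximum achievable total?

Max total: 8158 ops/s

Treat this as an assignment problem: match each tenant to one instance.
Optimal: Brightly→Machine M2 (1670 ops/s), Onyx→Machine M7 (2324 ops/s), Ember→Machine M4 (2020 ops/s), Juno→Machine M1 (2144 ops/s) — total 1670+2324+2020+2144 = 8158 ops/s.
Row-greedy (each tenant in turn takes its best remaining instance) gives 7141 ops/s, worse by 1017.
Checked against all permutations: 8158 ops/s is optimal.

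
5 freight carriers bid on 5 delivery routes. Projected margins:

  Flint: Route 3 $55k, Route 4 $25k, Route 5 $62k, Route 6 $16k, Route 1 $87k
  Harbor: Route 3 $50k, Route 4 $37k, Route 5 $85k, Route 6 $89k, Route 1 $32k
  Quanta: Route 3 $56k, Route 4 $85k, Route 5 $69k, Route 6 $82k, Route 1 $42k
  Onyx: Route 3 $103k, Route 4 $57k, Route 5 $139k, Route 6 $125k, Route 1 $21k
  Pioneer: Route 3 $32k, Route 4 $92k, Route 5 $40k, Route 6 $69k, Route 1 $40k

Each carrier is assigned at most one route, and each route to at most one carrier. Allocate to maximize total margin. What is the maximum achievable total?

Max total: $463k

Optimal: Flint→Route 1 ($87k), Harbor→Route 6 ($89k), Quanta→Route 3 ($56k), Onyx→Route 5 ($139k), Pioneer→Route 4 ($92k) — total 87+89+56+139+92 = $463k.
Column-greedy (each route in turn goes to its best remaining carrier) gives $449k, worse by 14.
Next-best assignment: Flint→Route 1, Harbor→Route 3, Quanta→Route 6, Onyx→Route 5, Pioneer→Route 4 = $450k.
Every other assignment is strictly worse.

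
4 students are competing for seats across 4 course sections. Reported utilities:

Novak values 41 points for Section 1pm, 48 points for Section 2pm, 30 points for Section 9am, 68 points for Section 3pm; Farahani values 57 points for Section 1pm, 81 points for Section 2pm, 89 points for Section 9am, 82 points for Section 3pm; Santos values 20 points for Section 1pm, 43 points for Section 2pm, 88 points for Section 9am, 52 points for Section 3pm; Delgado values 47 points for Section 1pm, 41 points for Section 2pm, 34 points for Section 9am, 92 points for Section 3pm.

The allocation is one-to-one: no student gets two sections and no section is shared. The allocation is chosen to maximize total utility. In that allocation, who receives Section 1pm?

This is a one-to-one assignment (maximum-weight bipartite matching).
Optimal: Novak→Section 1pm (41 points), Farahani→Section 2pm (81 points), Santos→Section 9am (88 points), Delgado→Section 3pm (92 points) — total 41+81+88+92 = 302 points.
Column-greedy (each section in turn goes to its best remaining student) gives 285 points, worse by 17.
Swapping Santos↔Delgado (Santos→Section 3pm 52 points, Delgado→Section 9am 34 points) loses 94.
Novak's own top section is Section 3pm (68 points), but forcing Novak→Section 3pm and reassigning the rest optimally gives only 284 points — worse by 18.

Novak receives Section 1pm.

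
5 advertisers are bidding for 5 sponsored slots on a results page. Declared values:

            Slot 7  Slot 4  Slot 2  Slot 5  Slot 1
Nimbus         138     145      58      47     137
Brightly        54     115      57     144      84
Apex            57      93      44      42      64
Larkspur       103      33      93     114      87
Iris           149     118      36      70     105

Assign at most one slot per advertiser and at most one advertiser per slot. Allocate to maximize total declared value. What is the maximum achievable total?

Treat this as an assignment problem: match each advertiser to one slot.
Optimal: Nimbus→Slot 1 ($137), Brightly→Slot 5 ($144), Apex→Slot 4 ($93), Larkspur→Slot 2 ($93), Iris→Slot 7 ($149) — total 137+144+93+93+149 = $616.
Column-greedy (each slot in turn goes to its best remaining advertiser) gives $595, worse by 21.

Max total: $616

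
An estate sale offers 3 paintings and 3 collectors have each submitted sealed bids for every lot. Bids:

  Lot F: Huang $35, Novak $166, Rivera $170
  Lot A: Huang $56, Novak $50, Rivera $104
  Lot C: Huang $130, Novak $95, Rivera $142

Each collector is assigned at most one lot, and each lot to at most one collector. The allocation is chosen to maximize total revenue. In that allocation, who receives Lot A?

Optimal: Huang→Lot C ($130), Novak→Lot F ($166), Rivera→Lot A ($104) — total 130+166+104 = $400.
Column-greedy (each lot in turn goes to its best remaining collector) gives $321, worse by 79.
Next-best assignment: Huang→Lot A, Novak→Lot F, Rivera→Lot C = $364.
Swapping Rivera↔Huang (Rivera→Lot C $142, Huang→Lot A $56) loses 36.
Checked against all permutations: $400 is optimal.
Rivera's own top lot is Lot F ($170), but forcing Rivera→Lot F and reassigning the rest optimally gives only $350 — worse by 50.

Rivera receives Lot A.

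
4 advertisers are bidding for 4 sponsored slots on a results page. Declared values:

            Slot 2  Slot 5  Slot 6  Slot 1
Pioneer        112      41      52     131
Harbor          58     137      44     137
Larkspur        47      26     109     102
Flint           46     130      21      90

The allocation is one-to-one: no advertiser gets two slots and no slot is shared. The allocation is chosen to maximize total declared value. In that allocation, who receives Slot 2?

Treat this as an assignment problem: match each advertiser to one slot.
Optimal: Pioneer→Slot 2 ($112), Harbor→Slot 1 ($137), Larkspur→Slot 6 ($109), Flint→Slot 5 ($130) — total 112+137+109+130 = $488.
Row-greedy (each advertiser in turn takes its best remaining slot) gives $423, worse by 65.
Swapping Harbor↔Flint (Harbor→Slot 5 $137, Flint→Slot 1 $90) loses 40.
Checked against all permutations: $488 is optimal.
Pioneer's own top slot is Slot 1 ($131), but forcing Pioneer→Slot 1 and reassigning the rest optimally gives only $428 — worse by 60.

Pioneer receives Slot 2.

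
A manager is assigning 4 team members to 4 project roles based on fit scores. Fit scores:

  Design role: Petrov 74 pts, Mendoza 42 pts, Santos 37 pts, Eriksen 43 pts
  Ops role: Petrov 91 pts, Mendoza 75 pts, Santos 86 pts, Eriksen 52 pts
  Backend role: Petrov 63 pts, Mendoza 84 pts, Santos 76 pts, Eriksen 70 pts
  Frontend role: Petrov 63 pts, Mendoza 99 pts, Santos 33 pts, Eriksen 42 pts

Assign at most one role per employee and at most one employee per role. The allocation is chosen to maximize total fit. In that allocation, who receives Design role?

This is a one-to-one assignment (maximum-weight bipartite matching).
Optimal: Petrov→Design role (74 pts), Mendoza→Frontend role (99 pts), Santos→Ops role (86 pts), Eriksen→Backend role (70 pts) — total 74+99+86+70 = 329 pts.
Max-entry greedy (repeatedly take the single best remaining cell) gives 309 pts, worse by 20.
Swapping Mendoza↔Eriksen (Mendoza→Backend role 84 pts, Eriksen→Frontend role 42 pts) loses 43.
No other one-to-one assignment exceeds 329 pts.
Petrov's own top role is Ops role (91 pts), but forcing Petrov→Ops role and reassigning the rest optimally gives only 309 pts — worse by 20.

Petrov receives Design role.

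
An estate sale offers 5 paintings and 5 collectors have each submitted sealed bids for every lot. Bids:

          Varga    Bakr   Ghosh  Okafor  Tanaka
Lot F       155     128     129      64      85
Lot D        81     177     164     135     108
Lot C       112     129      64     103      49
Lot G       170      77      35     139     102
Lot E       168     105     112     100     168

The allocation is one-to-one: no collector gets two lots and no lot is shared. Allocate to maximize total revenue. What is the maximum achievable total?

Optimal: Varga→Lot F ($155), Bakr→Lot C ($129), Ghosh→Lot D ($164), Okafor→Lot G ($139), Tanaka→Lot E ($168) — total 155+129+164+139+168 = $755.
Max-entry greedy (repeatedly take the single best remaining cell) gives $747, worse by 8.
Next-best assignment: Varga→Lot G, Bakr→Lot D, Ghosh→Lot F, Okafor→Lot C, Tanaka→Lot E = $747.
Swapping Ghosh↔Bakr (Ghosh→Lot C $64, Bakr→Lot D $177) loses 52.

Maximum total: $755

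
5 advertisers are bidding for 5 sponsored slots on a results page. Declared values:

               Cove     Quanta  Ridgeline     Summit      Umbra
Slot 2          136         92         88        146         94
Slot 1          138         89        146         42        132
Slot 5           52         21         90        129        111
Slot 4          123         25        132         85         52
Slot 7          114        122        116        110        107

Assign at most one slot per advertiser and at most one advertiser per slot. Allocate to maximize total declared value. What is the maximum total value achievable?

Max total: $651

Optimal: Cove→Slot 2 ($136), Quanta→Slot 7 ($122), Ridgeline→Slot 4 ($132), Summit→Slot 5 ($129), Umbra→Slot 1 ($132) — total 136+122+132+129+132 = $651.
Column-greedy (each slot in turn goes to its best remaining advertiser) gives $648, worse by 3.
Swapping Summit↔Cove (Summit→Slot 2 $146, Cove→Slot 5 $52) loses 67.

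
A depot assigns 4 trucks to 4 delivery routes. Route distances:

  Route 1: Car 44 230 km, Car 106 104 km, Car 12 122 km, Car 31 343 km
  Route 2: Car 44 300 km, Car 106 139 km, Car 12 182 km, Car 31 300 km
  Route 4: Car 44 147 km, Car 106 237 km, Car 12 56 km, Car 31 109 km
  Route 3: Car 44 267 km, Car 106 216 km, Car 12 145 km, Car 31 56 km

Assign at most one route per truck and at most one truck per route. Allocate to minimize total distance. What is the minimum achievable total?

Optimal: Car 44→Route 4 (147 km), Car 106→Route 2 (139 km), Car 12→Route 1 (122 km), Car 31→Route 3 (56 km) — total 147+139+122+56 = 464 km.
Min-entry greedy (repeatedly take the single cheapest remaining cell) gives 516 km, worse by 52.
Swapping Car 44↔Car 12 (Car 44→Route 1 230 km, Car 12→Route 4 56 km) adds 17.
Every other assignment is strictly worse.

Min total: 464 km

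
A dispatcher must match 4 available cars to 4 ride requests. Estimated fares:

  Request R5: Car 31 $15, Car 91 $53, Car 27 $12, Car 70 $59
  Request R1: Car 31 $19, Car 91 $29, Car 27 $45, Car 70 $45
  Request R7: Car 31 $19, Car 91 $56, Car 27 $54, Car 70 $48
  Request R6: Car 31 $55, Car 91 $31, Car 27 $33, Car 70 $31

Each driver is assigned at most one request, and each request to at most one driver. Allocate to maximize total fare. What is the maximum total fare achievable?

Optimal: Car 31→Request R6 ($55), Car 91→Request R7 ($56), Car 27→Request R1 ($45), Car 70→Request R5 ($59) — total 55+56+45+59 = $215.

Max total: $215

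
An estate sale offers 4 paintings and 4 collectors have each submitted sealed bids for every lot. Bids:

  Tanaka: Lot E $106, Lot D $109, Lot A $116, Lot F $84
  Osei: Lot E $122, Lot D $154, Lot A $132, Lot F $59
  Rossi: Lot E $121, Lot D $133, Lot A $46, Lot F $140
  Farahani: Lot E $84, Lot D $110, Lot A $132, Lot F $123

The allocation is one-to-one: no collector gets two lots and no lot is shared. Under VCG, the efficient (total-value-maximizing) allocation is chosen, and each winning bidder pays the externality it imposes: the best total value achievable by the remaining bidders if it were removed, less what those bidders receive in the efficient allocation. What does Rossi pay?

Efficient allocation: Tanaka→Lot E ($106), Osei→Lot D ($154), Rossi→Lot F ($140), Farahani→Lot A ($132); total welfare W = $532.
Rossi receives Lot F at value $140, so the others get W − 140 = $392.
Without Rossi: best allocation of the remaining 3 bidders over all 4 lots is Tanaka→Lot A ($116), Osei→Lot D ($154), Farahani→Lot F ($123), total $393.
VCG payment = (others' best without Rossi) − (others' welfare with Rossi) = 393 − 392 = $1.

Rossi pays $1.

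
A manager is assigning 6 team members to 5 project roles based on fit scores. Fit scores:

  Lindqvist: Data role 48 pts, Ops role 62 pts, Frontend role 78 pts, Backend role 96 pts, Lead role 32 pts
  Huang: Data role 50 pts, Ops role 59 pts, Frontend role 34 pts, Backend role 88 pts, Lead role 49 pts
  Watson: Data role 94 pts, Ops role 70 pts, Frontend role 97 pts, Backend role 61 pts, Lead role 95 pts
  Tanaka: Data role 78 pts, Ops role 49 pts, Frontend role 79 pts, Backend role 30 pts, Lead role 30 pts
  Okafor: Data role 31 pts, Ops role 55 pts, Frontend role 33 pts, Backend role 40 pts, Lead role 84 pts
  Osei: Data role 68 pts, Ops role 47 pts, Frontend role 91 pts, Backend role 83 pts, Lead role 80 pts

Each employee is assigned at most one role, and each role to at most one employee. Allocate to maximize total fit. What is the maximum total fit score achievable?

Treat this as an assignment problem: match each employee to one role.
Optimal: Watson→Data role (94 pts), Huang→Ops role (59 pts), Osei→Frontend role (91 pts), Lindqvist→Backend role (96 pts), Okafor→Lead role (84 pts) — total 94+59+91+96+84 = 424 pts.
Column-greedy (each role in turn goes to its best remaining employee) gives 419 pts, worse by 5.
Next-best assignment: Watson→Data role, Lindqvist→Ops role, Osei→Frontend role, Huang→Backend role, Okafor→Lead role = 419 pts.
Swapping Lindqvist↔Osei (Lindqvist→Frontend role 78 pts, Osei→Backend role 83 pts) loses 26.

Maximum total: 424 pts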